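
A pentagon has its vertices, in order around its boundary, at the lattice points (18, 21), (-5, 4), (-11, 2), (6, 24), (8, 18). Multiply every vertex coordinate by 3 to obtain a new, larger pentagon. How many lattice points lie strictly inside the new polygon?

Using the shoelace formula, 2A = |[18·4 − (-5)·21] + [(-5)·2 − (-11)·4] + [(-11)·24 − 6·2] + [6·18 − 8·24] + [8·21 − 18·18]| = 305, so the area is 305/2.
Summing gcd(|Δx|,|Δy|) over the edges gives the boundary count: gcd(23,17) + gcd(6,2) + gcd(17,22) + gcd(2,6) + gcd(10,3) = 1+2+1+2+1 = 7.
Scaling by 3 multiplies the area by 3² = 9 (so the new area is 1372.5) and multiplies the boundary lattice-point count by 3, giving 21.
By Pick's theorem, the interior count of the dilated polygon is 1372.5 − 21/2 + 1 = 1363.

1363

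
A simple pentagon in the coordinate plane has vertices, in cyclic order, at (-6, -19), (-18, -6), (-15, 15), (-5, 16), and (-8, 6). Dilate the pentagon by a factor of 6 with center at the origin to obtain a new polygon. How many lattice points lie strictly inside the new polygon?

Using the shoelace formula, 2A = |[(-6)·(-6) − (-18)·(-19)] + [(-18)·15 − (-15)·(-6)] + [(-15)·16 − (-5)·15] + [(-5)·6 − (-8)·16] + [(-8)·(-19) − (-6)·6]| = 545, so the area is 545/2.
Summing gcd(|Δx|,|Δy|) over the edges gives the boundary count: gcd(12,13) + gcd(3,21) + gcd(10,1) + gcd(3,10) + gcd(2,25) = 1+3+1+1+1 = 7.
Scaling by 6 multiplies the area by 6² = 36 (so the new area is 9810) and multiplies the boundary lattice-point count by 6, giving 42.
By Pick's theorem, the interior count of the dilated polygon is 9810 − 42/2 + 1 = 9790.

9790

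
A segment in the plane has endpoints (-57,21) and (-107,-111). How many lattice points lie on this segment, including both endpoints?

3

The number of lattice points on a segment between lattice points is gcd(|Δx|,|Δy|) + 1 = gcd(50,132) + 1 = 2 + 1 = 3.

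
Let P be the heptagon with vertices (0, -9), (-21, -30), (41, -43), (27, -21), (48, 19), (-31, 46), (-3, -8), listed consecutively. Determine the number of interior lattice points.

By the shoelace formula, twice the signed area is |[0·(-30) − (-21)·(-9)] + [(-21)·(-43) − 41·(-30)] + [41·(-21) − 27·(-43)] + [27·19 − 48·(-21)] + [48·46 − (-31)·19] + [(-31)·(-8) − (-3)·46] + [(-3)·(-9) − 0·(-8)]| = 6975, so the area is 3487.5.
Summing gcd(|Δx|,|Δy|) over the edges gives the boundary count: gcd(21,21) + gcd(62,13) + gcd(14,22) + gcd(21,40) + gcd(79,27) + gcd(28,54) + gcd(3,1) = 21+1+2+1+1+2+1 = 29.
Pick's theorem gives I = A − B/2 + 1 = 3487.5 − 29/2 + 1 = 3474.

3474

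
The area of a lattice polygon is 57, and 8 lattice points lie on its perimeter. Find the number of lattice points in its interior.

54

Pick's theorem A = I + B/2 − 1 rearranges to I = A − B/2 + 1 = 57 − 8/2 + 1 = 54.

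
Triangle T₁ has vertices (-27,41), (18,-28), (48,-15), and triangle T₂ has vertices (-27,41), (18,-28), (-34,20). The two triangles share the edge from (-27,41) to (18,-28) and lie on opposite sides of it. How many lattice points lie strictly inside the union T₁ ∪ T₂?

The union is the simple quadrilateral with vertices (-27,41), (48,-15), (18,-28), (-34,20) in order.
By the shoelace formula, twice the signed area is |[(-27)·(-15) − 48·41] + [48·(-28) − 18·(-15)] + [18·20 − (-34)·(-28)] + [(-34)·41 − (-27)·20]| = 4083, so the area is 2041.5.
Along each edge there are gcd(|Δx|,|Δy|)+1 lattice points, so counting each shared vertex once the boundary has gcd(75,56) + gcd(30,13) + gcd(52,48) + gcd(7,21) = 1+1+4+7 = 13.
By Pick's theorem I = A − B/2 + 1 = 2041.5 − 13/2 + 1 = 2036.

2036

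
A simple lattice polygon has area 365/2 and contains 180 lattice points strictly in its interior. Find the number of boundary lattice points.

Pick's theorem gives A = I + B/2 − 1, so B = 2(A − I + 1) = 2(365/2 − 180 + 1) = 7.

7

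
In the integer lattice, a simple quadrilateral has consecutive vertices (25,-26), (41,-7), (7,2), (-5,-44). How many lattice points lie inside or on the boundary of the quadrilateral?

983

By the shoelace formula, twice the signed area is |[25·(-7) − 41·(-26)] + [41·2 − 7·(-7)] + [7·(-44) − (-5)·2] + [(-5)·(-26) − 25·(-44)]| = 1954, so the area is 977.
The number of boundary lattice points is Σ gcd(|Δx|,|Δy|) = gcd(16,19) + gcd(34,9) + gcd(12,46) + gcd(30,18) = 1+1+2+6 = 10.
Pick's theorem gives I = A − B/2 + 1 = 977 − 10/2 + 1 = 973, so the closed region contains I + B = 973 + 10 = 983 lattice points.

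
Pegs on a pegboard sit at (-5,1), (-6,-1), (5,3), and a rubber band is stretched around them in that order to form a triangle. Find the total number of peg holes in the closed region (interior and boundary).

12

By the shoelace formula, twice the signed area is |((-5)·(-1) − (-6)·1) + ((-6)·3 − 5·(-1)) + (5·1 − (-5)·3)| = 18, so the area is 9.
The number of boundary lattice points is Σ gcd(|Δx|,|Δy|) = gcd(1,2) + gcd(11,4) + gcd(10,2) = 1+1+2 = 4.
Pick's theorem gives I = A − B/2 + 1 = 9 − 4/2 + 1 = 8, so the closed region contains I + B = 8 + 4 = 12 lattice points.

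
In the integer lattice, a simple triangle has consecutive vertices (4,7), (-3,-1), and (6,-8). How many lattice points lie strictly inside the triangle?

The shoelace formula gives twice the area as |(4·(-1) − (-3)·7) + ((-3)·(-8) − 6·(-1)) + (6·7 − 4·(-8))| = 121, so the area is 60.5.
Along each edge there are gcd(|Δx|,|Δy|)+1 lattice points, so counting each shared vertex once the boundary has gcd(7,8) + gcd(9,7) + gcd(2,15) = 1+1+1 = 3.
By Pick's theorem A = I + B/2 − 1, so I = 60.5 − 3/2 + 1 = 60.

60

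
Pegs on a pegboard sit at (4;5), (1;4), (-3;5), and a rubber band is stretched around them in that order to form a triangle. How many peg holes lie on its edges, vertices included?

Summing gcd(|Δx|,|Δy|) over the edges gives the boundary count: gcd(3,1) + gcd(4,1) + gcd(7,0) = 1+1+7 = 9.

9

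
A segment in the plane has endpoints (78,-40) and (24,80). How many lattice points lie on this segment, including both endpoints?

7

The number of lattice points on a segment between lattice points is gcd(|Δx|,|Δy|) + 1 = gcd(54,120) + 1 = 6 + 1 = 7.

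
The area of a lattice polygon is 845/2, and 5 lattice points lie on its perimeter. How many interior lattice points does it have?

From Pick's theorem, I = A − B/2 + 1 = 845/2 − 5/2 + 1 = 421.

421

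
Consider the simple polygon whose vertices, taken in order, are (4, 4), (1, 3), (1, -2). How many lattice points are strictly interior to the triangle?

Using the shoelace formula, 2A = |(4·3 − 1·4) + (1·(-2) − 1·3) + (1·4 − 4·(-2))| = 15, so the area is 7.5.
Summing gcd(|Δx|,|Δy|) over the edges gives the boundary count: gcd(3,1) + gcd(0,5) + gcd(3,6) = 1+5+3 = 9.
Pick's theorem gives I = A − B/2 + 1 = 7.5 − 9/2 + 1 = 4.

4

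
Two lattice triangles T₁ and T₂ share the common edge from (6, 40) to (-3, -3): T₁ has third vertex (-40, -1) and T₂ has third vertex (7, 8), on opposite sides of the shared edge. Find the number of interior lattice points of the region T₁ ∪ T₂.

The union is the simple quadrilateral with vertices (6, 40), (-40, -1), (-3, -3), (7, 8) in order.
By the shoelace formula, twice the signed area is |(6·(-1) − (-40)·40) + ((-40)·(-3) − (-3)·(-1)) + ((-3)·8 − 7·(-3)) + (7·40 − 6·8)| = 1940, so the area is 970.
The number of boundary lattice points is Σ gcd(|Δx|,|Δy|) = gcd(46,41) + gcd(37,2) + gcd(10,11) + gcd(1,32) = 1+1+1+1 = 4.
By Pick's theorem I = A − B/2 + 1 = 970 − 4/2 + 1 = 969.

969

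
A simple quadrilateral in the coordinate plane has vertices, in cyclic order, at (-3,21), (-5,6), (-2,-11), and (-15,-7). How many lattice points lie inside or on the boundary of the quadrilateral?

171

By the shoelace formula, twice the signed area is |((-3)·6 − (-5)·21) + ((-5)·(-11) − (-2)·6) + ((-2)·(-7) − (-15)·(-11)) + ((-15)·21 − (-3)·(-7))| = 333, so the area is 166.5.
Summing gcd(|Δx|,|Δy|) over the edges gives the boundary count: gcd(2,15) + gcd(3,17) + gcd(13,4) + gcd(12,28) = 1+1+1+4 = 7.
Pick's theorem gives I = A − B/2 + 1 = 166.5 − 7/2 + 1 = 164, so the closed region contains I + B = 164 + 7 = 171 lattice points.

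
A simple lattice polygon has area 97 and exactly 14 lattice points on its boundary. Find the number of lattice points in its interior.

From Pick's theorem, I = A − B/2 + 1 = 97 − 14/2 + 1 = 91.

91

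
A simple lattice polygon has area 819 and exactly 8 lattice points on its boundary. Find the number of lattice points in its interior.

816

Pick's theorem A = I + B/2 − 1 rearranges to I = A − B/2 + 1 = 819 − 8/2 + 1 = 816.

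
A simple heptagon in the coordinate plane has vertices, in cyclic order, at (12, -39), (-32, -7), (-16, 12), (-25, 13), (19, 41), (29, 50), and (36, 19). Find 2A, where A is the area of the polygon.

By the shoelace formula, twice the signed area is |[12·(-7) − (-32)·(-39)] + [(-32)·12 − (-16)·(-7)] + [(-16)·13 − (-25)·12] + [(-25)·41 − 19·13] + [19·50 − 29·41] + [29·19 − 36·50] + [36·(-39) − 12·19]| = 6128, so the area is 3064.

6128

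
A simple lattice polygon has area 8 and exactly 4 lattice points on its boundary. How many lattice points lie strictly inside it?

From Pick's theorem, I = A − B/2 + 1 = 8 − 4/2 + 1 = 7.

7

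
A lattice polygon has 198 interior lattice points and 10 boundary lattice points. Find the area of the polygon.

202

Pick's theorem states A = I + B/2 − 1, so A = 198 + 10/2 − 1 = 202.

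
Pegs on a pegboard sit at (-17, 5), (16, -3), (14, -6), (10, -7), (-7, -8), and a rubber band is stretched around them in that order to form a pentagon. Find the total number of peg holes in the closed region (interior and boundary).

214

The shoelace formula gives twice the area as |[(-17)·(-3) − 16·5] + [16·(-6) − 14·(-3)] + [14·(-7) − 10·(-6)] + [10·(-8) − (-7)·(-7)] + [(-7)·5 − (-17)·(-8)]| = 421, so the area is 421/2.
Summing gcd(|Δx|,|Δy|) over the edges gives the boundary count: gcd(33,8) + gcd(2,3) + gcd(4,1) + gcd(17,1) + gcd(10,13) = 1+1+1+1+1 = 5.
Pick's theorem gives I = A − B/2 + 1 = 421/2 − 5/2 + 1 = 209, so the closed region contains I + B = 209 + 5 = 214 lattice points.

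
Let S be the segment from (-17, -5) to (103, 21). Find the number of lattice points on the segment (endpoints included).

3

The number of lattice points on a segment between lattice points is gcd(|Δx|,|Δy|) + 1 = gcd(120,26) + 1 = 2 + 1 = 3.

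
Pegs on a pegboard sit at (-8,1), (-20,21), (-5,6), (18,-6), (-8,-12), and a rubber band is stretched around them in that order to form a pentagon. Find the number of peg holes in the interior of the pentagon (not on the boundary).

288

The shoelace formula gives twice the area as |[(-8)·21 − (-20)·1] + [(-20)·6 − (-5)·21] + [(-5)·(-6) − 18·6] + [18·(-12) − (-8)·(-6)] + [(-8)·1 − (-8)·(-12)]| = 609, so the area is 304.5.
Summing gcd(|Δx|,|Δy|) over the edges gives the boundary count: gcd(12,20) + gcd(15,15) + gcd(23,12) + gcd(26,6) + gcd(0,13) = 4+15+1+2+13 = 35.
Pick's theorem gives I = A − B/2 + 1 = 304.5 − 35/2 + 1 = 288.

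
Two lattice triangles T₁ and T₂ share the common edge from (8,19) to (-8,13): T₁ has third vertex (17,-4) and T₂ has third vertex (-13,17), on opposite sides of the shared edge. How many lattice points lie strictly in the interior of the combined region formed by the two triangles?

The union is the simple quadrilateral with vertices (8,19), (17,-4), (-8,13), (-13,17) in order.
By the shoelace formula, twice the signed area is |[8·(-4) − 17·19] + [17·13 − (-8)·(-4)] + [(-8)·17 − (-13)·13] + [(-13)·19 − 8·17]| = 516, so the area is 258.
The number of boundary lattice points is Σ gcd(|Δx|,|Δy|) = gcd(9,23) + gcd(25,17) + gcd(5,4) + gcd(21,2) = 1+1+1+1 = 4.
By Pick's theorem I = A − B/2 + 1 = 258 − 4/2 + 1 = 257.

257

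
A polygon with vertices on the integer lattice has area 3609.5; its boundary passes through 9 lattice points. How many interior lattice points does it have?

3606

From Pick's theorem, I = A − B/2 + 1 = 3609.5 − 9/2 + 1 = 3606.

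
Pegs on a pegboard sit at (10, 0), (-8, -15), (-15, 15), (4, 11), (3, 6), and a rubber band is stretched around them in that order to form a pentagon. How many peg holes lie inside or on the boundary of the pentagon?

The shoelace formula gives twice the area as |(10·(-15) − (-8)·0) + ((-8)·15 − (-15)·(-15)) + ((-15)·11 − 4·15) + (4·6 − 3·11) + (3·0 − 10·6)| = 789, so the area is 789/2.
The number of boundary lattice points is Σ gcd(|Δx|,|Δy|) = gcd(18,15) + gcd(7,30) + gcd(19,4) + gcd(1,5) + gcd(7,6) = 3+1+1+1+1 = 7.
Pick's theorem gives I = A − B/2 + 1 = 789/2 − 7/2 + 1 = 392, so the closed region contains I + B = 392 + 7 = 399 lattice points.

399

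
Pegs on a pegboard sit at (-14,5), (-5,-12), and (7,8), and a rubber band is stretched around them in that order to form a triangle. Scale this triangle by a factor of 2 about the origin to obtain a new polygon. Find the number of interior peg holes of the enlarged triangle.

By the shoelace formula, twice the signed area is |((-14)·(-12) − (-5)·5) + ((-5)·8 − 7·(-12)) + (7·5 − (-14)·8)| = 384, so the area is 192.
Summing gcd(|Δx|,|Δy|) over the edges gives the boundary count: gcd(9,17) + gcd(12,20) + gcd(21,3) = 1+4+3 = 8.
Scaling by 2 multiplies the area by 2² = 4 (so the new area is 768) and multiplies the boundary lattice-point count by 2, giving 16.
By Pick's theorem, the interior count of the dilated polygon is 768 − 16/2 + 1 = 761.

761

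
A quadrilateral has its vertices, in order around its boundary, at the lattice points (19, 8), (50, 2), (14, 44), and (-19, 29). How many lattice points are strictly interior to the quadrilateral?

1170

Using the shoelace formula, 2A = |[19·2 − 50·8] + [50·44 − 14·2] + [14·29 − (-19)·44] + [(-19)·8 − 19·29]| = 2349, so the area is 2349/2.
Along each edge there are gcd(|Δx|,|Δy|)+1 lattice points, so counting each shared vertex once the boundary has gcd(31,6) + gcd(36,42) + gcd(33,15) + gcd(38,21) = 1+6+3+1 = 11.
Pick's theorem gives I = A − B/2 + 1 = 2349/2 − 11/2 + 1 = 1170.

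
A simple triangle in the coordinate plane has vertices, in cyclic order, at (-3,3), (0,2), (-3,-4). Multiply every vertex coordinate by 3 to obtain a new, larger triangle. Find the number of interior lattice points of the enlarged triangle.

79

Using the shoelace formula, 2A = |[(-3)·2 − 0·3] + [0·(-4) − (-3)·2] + [(-3)·3 − (-3)·(-4)]| = 21, so the area is 10.5.
Along each edge there are gcd(|Δx|,|Δy|)+1 lattice points, so counting each shared vertex once the boundary has gcd(3,1) + gcd(3,6) + gcd(0,7) = 1+3+7 = 11.
Scaling by 3 multiplies the area by 3² = 9 (so the new area is 94.5) and multiplies the boundary lattice-point count by 3, giving 33.
By Pick's theorem, the interior count of the dilated polygon is 94.5 − 33/2 + 1 = 79.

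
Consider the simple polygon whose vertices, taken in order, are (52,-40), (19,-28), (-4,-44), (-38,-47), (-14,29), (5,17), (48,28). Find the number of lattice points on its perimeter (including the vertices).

The number of boundary lattice points is Σ gcd(|Δx|,|Δy|) = gcd(33,12) + gcd(23,16) + gcd(34,3) + gcd(24,76) + gcd(19,12) + gcd(43,11) + gcd(4,68) = 3+1+1+4+1+1+4 = 15.

15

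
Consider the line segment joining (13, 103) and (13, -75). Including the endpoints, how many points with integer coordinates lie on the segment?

179

The number of lattice points on a segment between lattice points is gcd(|Δx|,|Δy|) + 1 = gcd(0,178) + 1 = 178 + 1 = 179.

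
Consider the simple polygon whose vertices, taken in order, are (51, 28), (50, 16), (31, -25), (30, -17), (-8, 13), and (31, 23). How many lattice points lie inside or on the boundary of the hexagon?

1379

Using the shoelace formula, 2A = |(51·16 − 50·28) + (50·(-25) − 31·16) + (31·(-17) − 30·(-25)) + (30·13 − (-8)·(-17)) + ((-8)·23 − 31·13) + (31·28 − 51·23)| = 2745, so the area is 2745/2.
Along each edge there are gcd(|Δx|,|Δy|)+1 lattice points, so counting each shared vertex once the boundary has gcd(1,12) + gcd(19,41) + gcd(1,8) + gcd(38,30) + gcd(39,10) + gcd(20,5) = 1+1+1+2+1+5 = 11.
Pick's theorem gives I = A − B/2 + 1 = 2745/2 − 11/2 + 1 = 1368, so the closed region contains I + B = 1368 + 11 = 1379 lattice points.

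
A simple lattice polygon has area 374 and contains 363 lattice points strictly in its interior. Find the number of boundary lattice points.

Pick's theorem gives A = I + B/2 − 1, so B = 2(A − I + 1) = 2(374 − 363 + 1) = 24.

24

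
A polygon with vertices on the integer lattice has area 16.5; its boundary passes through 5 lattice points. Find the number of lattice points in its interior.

From Pick's theorem, I = A − B/2 + 1 = 16.5 − 5/2 + 1 = 15.

15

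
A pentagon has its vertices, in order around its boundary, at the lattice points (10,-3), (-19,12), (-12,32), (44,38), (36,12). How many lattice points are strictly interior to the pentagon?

The shoelace formula gives twice the area as |(10·12 − (-19)·(-3)) + ((-19)·32 − (-12)·12) + ((-12)·38 − 44·32) + (44·12 − 36·38) + (36·(-3) − 10·12)| = 3333, so the area is 1666.5.
Summing gcd(|Δx|,|Δy|) over the edges gives the boundary count: gcd(29,15) + gcd(7,20) + gcd(56,6) + gcd(8,26) + gcd(26,15) = 1+1+2+2+1 = 7.
Pick's theorem gives I = A − B/2 + 1 = 1666.5 − 7/2 + 1 = 1664.

1664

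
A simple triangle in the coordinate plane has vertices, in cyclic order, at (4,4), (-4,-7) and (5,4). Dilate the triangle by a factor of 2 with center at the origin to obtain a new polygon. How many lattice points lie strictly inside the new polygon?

Using the shoelace formula, 2A = |(4·(-7) − (-4)·4) + ((-4)·4 − 5·(-7)) + (5·4 − 4·4)| = 11, so the area is 5.5.
The number of boundary lattice points is Σ gcd(|Δx|,|Δy|) = gcd(8,11) + gcd(9,11) + gcd(1,0) = 1+1+1 = 3.
Scaling by 2 multiplies the area by 2² = 4 (so the new area is 22) and multiplies the boundary lattice-point count by 2, giving 6.
By Pick's theorem, the interior count of the dilated polygon is 22 − 6/2 + 1 = 20.

20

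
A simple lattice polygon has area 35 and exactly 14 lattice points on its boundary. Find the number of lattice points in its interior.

29

From Pick's theorem, I = A − B/2 + 1 = 35 − 14/2 + 1 = 29.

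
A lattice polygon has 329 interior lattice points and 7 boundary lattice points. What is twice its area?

Pick's theorem states A = I + B/2 − 1, so A = 329 + 7/2 − 1 = 663/2.
Hence 2A = 663.

663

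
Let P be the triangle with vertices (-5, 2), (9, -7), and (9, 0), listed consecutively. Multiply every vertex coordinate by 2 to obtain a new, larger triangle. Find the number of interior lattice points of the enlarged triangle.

187

By the shoelace formula, twice the signed area is |[(-5)·(-7) − 9·2] + [9·0 − 9·(-7)] + [9·2 − (-5)·0]| = 98, so the area is 49.
Along each edge there are gcd(|Δx|,|Δy|)+1 lattice points, so counting each shared vertex once the boundary has gcd(14,9) + gcd(0,7) + gcd(14,2) = 1+7+2 = 10.
Scaling by 2 multiplies the area by 2² = 4 (so the new area is 196) and multiplies the boundary lattice-point count by 2, giving 20.
By Pick's theorem, the interior count of the dilated polygon is 196 − 20/2 + 1 = 187.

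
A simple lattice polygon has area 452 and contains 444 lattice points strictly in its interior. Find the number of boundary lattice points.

Pick's theorem gives A = I + B/2 − 1, so B = 2(A − I + 1) = 2(452 − 444 + 1) = 18.

18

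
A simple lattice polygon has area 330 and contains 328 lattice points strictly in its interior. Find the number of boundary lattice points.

6

Pick's theorem gives A = I + B/2 − 1, so B = 2(A − I + 1) = 2(330 − 328 + 1) = 6.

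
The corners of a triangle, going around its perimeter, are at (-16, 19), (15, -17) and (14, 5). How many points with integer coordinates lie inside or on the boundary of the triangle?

326

The shoelace formula gives twice the area as |[(-16)·(-17) − 15·19] + [15·5 − 14·(-17)] + [14·19 − (-16)·5]| = 646, so the area is 323.
Along each edge there are gcd(|Δx|,|Δy|)+1 lattice points, so counting each shared vertex once the boundary has gcd(31,36) + gcd(1,22) + gcd(30,14) = 1+1+2 = 4.
Pick's theorem gives I = A − B/2 + 1 = 323 − 4/2 + 1 = 322, so the closed region contains I + B = 322 + 4 = 326 lattice points.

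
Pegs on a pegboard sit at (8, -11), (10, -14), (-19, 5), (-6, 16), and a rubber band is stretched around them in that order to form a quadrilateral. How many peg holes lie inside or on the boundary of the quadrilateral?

Using the shoelace formula, 2A = |(8·(-14) − 10·(-11)) + (10·5 − (-19)·(-14)) + ((-19)·16 − (-6)·5) + ((-6)·(-11) − 8·16)| = 554, so the area is 277.
Summing gcd(|Δx|,|Δy|) over the edges gives the boundary count: gcd(2,3) + gcd(29,19) + gcd(13,11) + gcd(14,27) = 1+1+1+1 = 4.
Pick's theorem gives I = A − B/2 + 1 = 277 − 4/2 + 1 = 276, so the closed region contains I + B = 276 + 4 = 280 lattice points.

280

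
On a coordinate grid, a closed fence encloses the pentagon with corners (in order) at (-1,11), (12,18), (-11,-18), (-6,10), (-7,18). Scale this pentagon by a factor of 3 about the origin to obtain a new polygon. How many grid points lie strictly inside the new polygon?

2167

Using the shoelace formula, 2A = |[(-1)·18 − 12·11] + [12·(-18) − (-11)·18] + [(-11)·10 − (-6)·(-18)] + [(-6)·18 − (-7)·10] + [(-7)·11 − (-1)·18]| = 483, so the area is 483/2.
The number of boundary lattice points is Σ gcd(|Δx|,|Δy|) = gcd(13,7) + gcd(23,36) + gcd(5,28) + gcd(1,8) + gcd(6,7) = 1+1+1+1+1 = 5.
Scaling by 3 multiplies the area by 3² = 9 (so the new area is 4347/2) and multiplies the boundary lattice-point count by 3, giving 15.
By Pick's theorem, the interior count of the dilated polygon is 4347/2 − 15/2 + 1 = 2167.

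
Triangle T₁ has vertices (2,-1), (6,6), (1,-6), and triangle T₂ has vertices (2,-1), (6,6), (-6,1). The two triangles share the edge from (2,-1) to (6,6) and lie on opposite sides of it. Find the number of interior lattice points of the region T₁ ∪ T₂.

The union is the simple quadrilateral with vertices (2,-1), (1,-6), (6,6), (-6,1) in order.
Using the shoelace formula, 2A = |[2·(-6) − 1·(-1)] + [1·6 − 6·(-6)] + [6·1 − (-6)·6] + [(-6)·(-1) − 2·1]| = 77, so the area is 77/2.
The number of boundary lattice points is Σ gcd(|Δx|,|Δy|) = gcd(1,5) + gcd(5,12) + gcd(12,5) + gcd(8,2) = 1+1+1+2 = 5.
By Pick's theorem I = A − B/2 + 1 = 77/2 − 5/2 + 1 = 37.

37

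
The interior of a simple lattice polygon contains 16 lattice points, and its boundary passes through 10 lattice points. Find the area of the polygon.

20

By Pick's theorem, A = I + B/2 − 1 = 16 + 10/2 − 1 = 20.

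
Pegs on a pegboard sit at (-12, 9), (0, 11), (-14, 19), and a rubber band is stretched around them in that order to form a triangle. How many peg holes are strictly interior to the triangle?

60

Using the shoelace formula, 2A = |((-12)·11 − 0·9) + (0·19 − (-14)·11) + ((-14)·9 − (-12)·19)| = 124, so the area is 62.
Summing gcd(|Δx|,|Δy|) over the edges gives the boundary count: gcd(12,2) + gcd(14,8) + gcd(2,10) = 2+2+2 = 6.
By Pick's theorem A = I + B/2 − 1, so I = 62 − 6/2 + 1 = 60.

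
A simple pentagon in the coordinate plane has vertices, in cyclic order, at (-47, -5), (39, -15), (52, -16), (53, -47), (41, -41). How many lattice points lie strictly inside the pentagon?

1453

Using the shoelace formula, 2A = |[(-47)·(-15) − 39·(-5)] + [39·(-16) − 52·(-15)] + [52·(-47) − 53·(-16)] + [53·(-41) − 41·(-47)] + [41·(-5) − (-47)·(-41)]| = 2918, so the area is 1459.
Along each edge there are gcd(|Δx|,|Δy|)+1 lattice points, so counting each shared vertex once the boundary has gcd(86,10) + gcd(13,1) + gcd(1,31) + gcd(12,6) + gcd(88,36) = 2+1+1+6+4 = 14.
By Pick's theorem A = I + B/2 − 1, so I = 1459 − 14/2 + 1 = 1453.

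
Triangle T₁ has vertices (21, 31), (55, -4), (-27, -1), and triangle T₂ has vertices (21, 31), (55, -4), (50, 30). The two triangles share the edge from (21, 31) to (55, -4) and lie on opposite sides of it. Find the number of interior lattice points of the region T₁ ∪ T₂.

1866

The union is the simple quadrilateral with vertices (21, 31), (-27, -1), (55, -4), (50, 30) in order.
The shoelace formula gives twice the area as |[21·(-1) − (-27)·31] + [(-27)·(-4) − 55·(-1)] + [55·30 − 50·(-4)] + [50·31 − 21·30]| = 3749, so the area is 3749/2.
The number of boundary lattice points is Σ gcd(|Δx|,|Δy|) = gcd(48,32) + gcd(82,3) + gcd(5,34) + gcd(29,1) = 16+1+1+1 = 19.
By Pick's theorem I = A − B/2 + 1 = 3749/2 − 19/2 + 1 = 1866.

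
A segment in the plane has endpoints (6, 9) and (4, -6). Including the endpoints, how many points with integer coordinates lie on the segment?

2

The number of lattice points on a segment between lattice points is gcd(|Δx|,|Δy|) + 1 = gcd(2,15) + 1 = 1 + 1 = 2.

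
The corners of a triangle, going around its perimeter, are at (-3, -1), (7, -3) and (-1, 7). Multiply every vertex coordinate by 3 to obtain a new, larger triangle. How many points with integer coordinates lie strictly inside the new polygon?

By the shoelace formula, twice the signed area is |[(-3)·(-3) − 7·(-1)] + [7·7 − (-1)·(-3)] + [(-1)·(-1) − (-3)·7]| = 84, so the area is 42.
The number of boundary lattice points is Σ gcd(|Δx|,|Δy|) = gcd(10,2) + gcd(8,10) + gcd(2,8) = 2+2+2 = 6.
Scaling by 3 multiplies the area by 3² = 9 (so the new area is 378) and multiplies the boundary lattice-point count by 3, giving 18.
By Pick's theorem, the interior count of the dilated polygon is 378 − 18/2 + 1 = 370.

370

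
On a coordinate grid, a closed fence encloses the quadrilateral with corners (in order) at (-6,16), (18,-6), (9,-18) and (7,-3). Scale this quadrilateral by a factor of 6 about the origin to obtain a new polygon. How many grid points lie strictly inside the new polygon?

5902

The shoelace formula gives twice the area as |((-6)·(-6) − 18·16) + (18·(-18) − 9·(-6)) + (9·(-3) − 7·(-18)) + (7·16 − (-6)·(-3))| = 329, so the area is 164.5.
Summing gcd(|Δx|,|Δy|) over the edges gives the boundary count: gcd(24,22) + gcd(9,12) + gcd(2,15) + gcd(13,19) = 2+3+1+1 = 7.
Scaling by 6 multiplies the area by 6² = 36 (so the new area is 5922) and multiplies the boundary lattice-point count by 6, giving 42.
By Pick's theorem, the interior count of the dilated polygon is 5922 − 42/2 + 1 = 5902.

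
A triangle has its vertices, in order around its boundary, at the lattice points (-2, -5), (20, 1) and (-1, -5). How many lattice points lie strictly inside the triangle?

The shoelace formula gives twice the area as |[(-2)·1 − 20·(-5)] + [20·(-5) − (-1)·1] + [(-1)·(-5) − (-2)·(-5)]| = 6, so the area is 3.
Summing gcd(|Δx|,|Δy|) over the edges gives the boundary count: gcd(22,6) + gcd(21,6) + gcd(1,0) = 2+3+1 = 6.
By Pick's theorem A = I + B/2 − 1, so I = 3 − 6/2 + 1 = 1.

1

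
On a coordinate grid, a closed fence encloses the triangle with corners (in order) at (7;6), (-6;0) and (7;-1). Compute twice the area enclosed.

91

By the shoelace formula, twice the signed area is |(7·0 − (-6)·6) + ((-6)·(-1) − 7·0) + (7·6 − 7·(-1))| = 91, so the area is 91/2.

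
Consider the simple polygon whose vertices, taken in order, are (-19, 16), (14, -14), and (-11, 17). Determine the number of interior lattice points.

The shoelace formula gives twice the area as |((-19)·(-14) − 14·16) + (14·17 − (-11)·(-14)) + ((-11)·16 − (-19)·17)| = 273, so the area is 136.5.
Summing gcd(|Δx|,|Δy|) over the edges gives the boundary count: gcd(33,30) + gcd(25,31) + gcd(8,1) = 3+1+1 = 5.
By Pick's theorem A = I + B/2 − 1, so I = 136.5 − 5/2 + 1 = 135.

135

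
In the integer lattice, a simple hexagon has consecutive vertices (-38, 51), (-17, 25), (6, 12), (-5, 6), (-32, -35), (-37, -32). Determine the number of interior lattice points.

By the shoelace formula, twice the signed area is |((-38)·25 − (-17)·51) + ((-17)·12 − 6·25) + (6·6 − (-5)·12) + ((-5)·(-35) − (-32)·6) + ((-32)·(-32) − (-37)·(-35)) + ((-37)·51 − (-38)·(-32))| = 3348, so the area is 1674.
Summing gcd(|Δx|,|Δy|) over the edges gives the boundary count: gcd(21,26) + gcd(23,13) + gcd(11,6) + gcd(27,41) + gcd(5,3) + gcd(1,83) = 1+1+1+1+1+1 = 6.
Pick's theorem gives I = A − B/2 + 1 = 1674 − 6/2 + 1 = 1672.

1672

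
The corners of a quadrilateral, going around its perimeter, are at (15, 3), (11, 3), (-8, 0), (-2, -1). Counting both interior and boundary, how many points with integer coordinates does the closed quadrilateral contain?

31

By the shoelace formula, twice the signed area is |(15·3 − 11·3) + (11·0 − (-8)·3) + ((-8)·(-1) − (-2)·0) + ((-2)·3 − 15·(-1))| = 53, so the area is 53/2.
Summing gcd(|Δx|,|Δy|) over the edges gives the boundary count: gcd(4,0) + gcd(19,3) + gcd(6,1) + gcd(17,4) = 4+1+1+1 = 7.
Pick's theorem gives I = A − B/2 + 1 = 53/2 − 7/2 + 1 = 24, so the closed region contains I + B = 24 + 7 = 31 lattice points.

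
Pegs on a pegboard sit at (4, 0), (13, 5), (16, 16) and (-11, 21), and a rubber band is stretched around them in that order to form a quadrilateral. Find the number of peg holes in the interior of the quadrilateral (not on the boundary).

286

Using the shoelace formula, 2A = |(4·5 − 13·0) + (13·16 − 16·5) + (16·21 − (-11)·16) + ((-11)·0 − 4·21)| = 576, so the area is 288.
The number of boundary lattice points is Σ gcd(|Δx|,|Δy|) = gcd(9,5) + gcd(3,11) + gcd(27,5) + gcd(15,21) = 1+1+1+3 = 6.
Pick's theorem gives I = A − B/2 + 1 = 288 − 6/2 + 1 = 286.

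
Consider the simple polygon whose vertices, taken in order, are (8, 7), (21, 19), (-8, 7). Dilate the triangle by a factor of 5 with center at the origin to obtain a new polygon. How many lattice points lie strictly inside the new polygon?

Using the shoelace formula, 2A = |[8·19 − 21·7] + [21·7 − (-8)·19] + [(-8)·7 − 8·7]| = 192, so the area is 96.
The number of boundary lattice points is Σ gcd(|Δx|,|Δy|) = gcd(13,12) + gcd(29,12) + gcd(16,0) = 1+1+16 = 18.
Scaling by 5 multiplies the area by 5² = 25 (so the new area is 2400) and multiplies the boundary lattice-point count by 5, giving 90.
By Pick's theorem, the interior count of the dilated polygon is 2400 − 90/2 + 1 = 2356.

2356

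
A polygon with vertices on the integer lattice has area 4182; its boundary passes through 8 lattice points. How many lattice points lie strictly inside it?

4179

Pick's theorem A = I + B/2 − 1 rearranges to I = A − B/2 + 1 = 4182 − 8/2 + 1 = 4179.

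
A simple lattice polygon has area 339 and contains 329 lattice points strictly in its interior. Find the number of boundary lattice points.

22

Pick's theorem gives A = I + B/2 − 1, so B = 2(A − I + 1) = 2(339 − 329 + 1) = 22.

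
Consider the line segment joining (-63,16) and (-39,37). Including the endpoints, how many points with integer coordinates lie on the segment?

The number of lattice points on a segment between lattice points is gcd(|Δx|,|Δy|) + 1 = gcd(24,21) + 1 = 3 + 1 = 4.

4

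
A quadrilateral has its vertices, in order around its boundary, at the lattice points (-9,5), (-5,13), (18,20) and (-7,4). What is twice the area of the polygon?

213

The shoelace formula gives twice the area as |[(-9)·13 − (-5)·5] + [(-5)·20 − 18·13] + [18·4 − (-7)·20] + [(-7)·5 − (-9)·4]| = 213, so the area is 106.5.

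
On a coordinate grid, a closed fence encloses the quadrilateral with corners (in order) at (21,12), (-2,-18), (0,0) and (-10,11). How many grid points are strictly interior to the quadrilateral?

351

The shoelace formula gives twice the area as |(21·(-18) − (-2)·12) + ((-2)·0 − 0·(-18)) + (0·11 − (-10)·0) + ((-10)·12 − 21·11)| = 705, so the area is 352.5.
Summing gcd(|Δx|,|Δy|) over the edges gives the boundary count: gcd(23,30) + gcd(2,18) + gcd(10,11) + gcd(31,1) = 1+2+1+1 = 5.
By Pick's theorem A = I + B/2 − 1, so I = 352.5 − 5/2 + 1 = 351.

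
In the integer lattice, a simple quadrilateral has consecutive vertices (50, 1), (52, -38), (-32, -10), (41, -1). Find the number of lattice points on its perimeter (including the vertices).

31

Summing gcd(|Δx|,|Δy|) over the edges gives the boundary count: gcd(2,39) + gcd(84,28) + gcd(73,9) + gcd(9,2) = 1+28+1+1 = 31.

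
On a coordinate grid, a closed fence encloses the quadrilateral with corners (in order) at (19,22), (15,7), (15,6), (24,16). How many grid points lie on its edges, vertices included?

4

Summing gcd(|Δx|,|Δy|) over the edges gives the boundary count: gcd(4,15) + gcd(0,1) + gcd(9,10) + gcd(5,6) = 1+1+1+1 = 4.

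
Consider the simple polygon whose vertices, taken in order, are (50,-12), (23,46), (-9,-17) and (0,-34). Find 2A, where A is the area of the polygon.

4605

The shoelace formula gives twice the area as |(50·46 − 23·(-12)) + (23·(-17) − (-9)·46) + ((-9)·(-34) − 0·(-17)) + (0·(-12) − 50·(-34))| = 4605, so the area is 2302.5.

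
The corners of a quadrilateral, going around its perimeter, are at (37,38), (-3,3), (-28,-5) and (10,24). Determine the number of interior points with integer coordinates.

400

By the shoelace formula, twice the signed area is |[37·3 − (-3)·38] + [(-3)·(-5) − (-28)·3] + [(-28)·24 − 10·(-5)] + [10·38 − 37·24]| = 806, so the area is 403.
Summing gcd(|Δx|,|Δy|) over the edges gives the boundary count: gcd(40,35) + gcd(25,8) + gcd(38,29) + gcd(27,14) = 5+1+1+1 = 8.
By Pick's theorem A = I + B/2 − 1, so I = 403 − 8/2 + 1 = 400.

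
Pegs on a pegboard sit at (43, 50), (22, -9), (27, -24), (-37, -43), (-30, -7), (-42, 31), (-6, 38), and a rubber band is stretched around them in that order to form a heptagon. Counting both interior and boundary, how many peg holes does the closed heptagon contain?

4717

By the shoelace formula, twice the signed area is |[43·(-9) − 22·50] + [22·(-24) − 27·(-9)] + [27·(-43) − (-37)·(-24)] + [(-37)·(-7) − (-30)·(-43)] + [(-30)·31 − (-42)·(-7)] + [(-42)·38 − (-6)·31] + [(-6)·50 − 43·38]| = 9420, so the area is 4710.
The number of boundary lattice points is Σ gcd(|Δx|,|Δy|) = gcd(21,59) + gcd(5,15) + gcd(64,19) + gcd(7,36) + gcd(12,38) + gcd(36,7) + gcd(49,12) = 1+5+1+1+2+1+1 = 12.
Pick's theorem gives I = A − B/2 + 1 = 4710 − 12/2 + 1 = 4705, so the closed region contains I + B = 4705 + 12 = 4717 lattice points.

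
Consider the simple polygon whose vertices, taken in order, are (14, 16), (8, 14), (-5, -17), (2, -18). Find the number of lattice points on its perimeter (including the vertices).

Summing gcd(|Δx|,|Δy|) over the edges gives the boundary count: gcd(6,2) + gcd(13,31) + gcd(7,1) + gcd(12,34) = 2+1+1+2 = 6.

6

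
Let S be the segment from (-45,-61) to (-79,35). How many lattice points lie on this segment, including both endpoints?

3

The number of lattice points on a segment between lattice points is gcd(|Δx|,|Δy|) + 1 = gcd(34,96) + 1 = 2 + 1 = 3.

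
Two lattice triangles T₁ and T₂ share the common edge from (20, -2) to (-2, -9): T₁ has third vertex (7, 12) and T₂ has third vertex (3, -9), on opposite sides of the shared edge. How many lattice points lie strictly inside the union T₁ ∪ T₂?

The union is the simple quadrilateral with vertices (20, -2), (7, 12), (-2, -9), (3, -9) in order.
The shoelace formula gives twice the area as |(20·12 − 7·(-2)) + (7·(-9) − (-2)·12) + ((-2)·(-9) − 3·(-9)) + (3·(-2) − 20·(-9))| = 434, so the area is 217.
Along each edge there are gcd(|Δx|,|Δy|)+1 lattice points, so counting each shared vertex once the boundary has gcd(13,14) + gcd(9,21) + gcd(5,0) + gcd(17,7) = 1+3+5+1 = 10.
By Pick's theorem I = A − B/2 + 1 = 217 − 10/2 + 1 = 213.

213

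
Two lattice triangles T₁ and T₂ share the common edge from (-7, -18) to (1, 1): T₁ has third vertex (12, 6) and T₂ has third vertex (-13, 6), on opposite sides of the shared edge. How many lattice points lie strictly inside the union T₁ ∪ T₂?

234

The union is the simple quadrilateral with vertices (-7, -18), (12, 6), (1, 1), (-13, 6) in order.
The shoelace formula gives twice the area as |((-7)·6 − 12·(-18)) + (12·1 − 1·6) + (1·6 − (-13)·1) + ((-13)·(-18) − (-7)·6)| = 475, so the area is 475/2.
Along each edge there are gcd(|Δx|,|Δy|)+1 lattice points, so counting each shared vertex once the boundary has gcd(19,24) + gcd(11,5) + gcd(14,5) + gcd(6,24) = 1+1+1+6 = 9.
By Pick's theorem I = A − B/2 + 1 = 475/2 − 9/2 + 1 = 234.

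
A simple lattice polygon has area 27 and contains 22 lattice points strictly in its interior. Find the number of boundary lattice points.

Pick's theorem gives A = I + B/2 − 1, so B = 2(A − I + 1) = 2(27 − 22 + 1) = 12.

12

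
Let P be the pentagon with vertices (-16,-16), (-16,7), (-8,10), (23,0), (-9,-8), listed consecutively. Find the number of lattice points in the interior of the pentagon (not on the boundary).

419

By the shoelace formula, twice the signed area is |[(-16)·7 − (-16)·(-16)] + [(-16)·10 − (-8)·7] + [(-8)·0 − 23·10] + [23·(-8) − (-9)·0] + [(-9)·(-16) − (-16)·(-8)]| = 870, so the area is 435.
Summing gcd(|Δx|,|Δy|) over the edges gives the boundary count: gcd(0,23) + gcd(8,3) + gcd(31,10) + gcd(32,8) + gcd(7,8) = 23+1+1+8+1 = 34.
Pick's theorem gives I = A − B/2 + 1 = 435 − 34/2 + 1 = 419.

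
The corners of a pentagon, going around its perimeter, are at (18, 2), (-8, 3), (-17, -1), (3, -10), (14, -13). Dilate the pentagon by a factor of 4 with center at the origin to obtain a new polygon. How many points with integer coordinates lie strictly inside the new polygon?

The shoelace formula gives twice the area as |(18·3 − (-8)·2) + ((-8)·(-1) − (-17)·3) + ((-17)·(-10) − 3·(-1)) + (3·(-13) − 14·(-10)) + (14·2 − 18·(-13))| = 665, so the area is 665/2.
The number of boundary lattice points is Σ gcd(|Δx|,|Δy|) = gcd(26,1) + gcd(9,4) + gcd(20,9) + gcd(11,3) + gcd(4,15) = 1+1+1+1+1 = 5.
Scaling by 4 multiplies the area by 4² = 16 (so the new area is 5320) and multiplies the boundary lattice-point count by 4, giving 20.
By Pick's theorem, the interior count of the dilated polygon is 5320 − 20/2 + 1 = 5311.

5311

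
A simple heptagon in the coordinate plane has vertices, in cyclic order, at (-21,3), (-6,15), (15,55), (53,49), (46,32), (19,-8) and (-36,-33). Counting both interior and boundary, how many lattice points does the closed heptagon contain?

The shoelace formula gives twice the area as |((-21)·15 − (-6)·3) + ((-6)·55 − 15·15) + (15·49 − 53·55) + (53·32 − 46·49) + (46·(-8) − 19·32) + (19·(-33) − (-36)·(-8)) + ((-36)·3 − (-21)·(-33))| = 6282, so the area is 3141.
Summing gcd(|Δx|,|Δy|) over the edges gives the boundary count: gcd(15,12) + gcd(21,40) + gcd(38,6) + gcd(7,17) + gcd(27,40) + gcd(55,25) + gcd(15,36) = 3+1+2+1+1+5+3 = 16.
Pick's theorem gives I = A − B/2 + 1 = 3141 − 16/2 + 1 = 3134, so the closed region contains I + B = 3134 + 16 = 3150 lattice points.

3150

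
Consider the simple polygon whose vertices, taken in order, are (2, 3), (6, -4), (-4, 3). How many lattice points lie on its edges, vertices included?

The number of boundary lattice points is Σ gcd(|Δx|,|Δy|) = gcd(4,7) + gcd(10,7) + gcd(6,0) = 1+1+6 = 8.

8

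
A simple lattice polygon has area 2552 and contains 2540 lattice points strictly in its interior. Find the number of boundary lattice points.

Pick's theorem gives A = I + B/2 − 1, so B = 2(A − I + 1) = 2(2552 − 2540 + 1) = 26.

26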